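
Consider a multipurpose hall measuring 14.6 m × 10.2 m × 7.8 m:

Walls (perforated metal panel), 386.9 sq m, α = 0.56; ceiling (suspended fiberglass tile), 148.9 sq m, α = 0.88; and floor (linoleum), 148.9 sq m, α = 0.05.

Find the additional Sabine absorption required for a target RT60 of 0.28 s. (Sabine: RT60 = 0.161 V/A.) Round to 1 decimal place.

312.8 sabins

Equivalent absorption area: A₁ = 386.9·0.56 + 148.9·0.88 + 148.9·0.05 = 355.141 sq m.
V = 1161.576 m³. Required absorption A₂ = 0.161 × 1161.576 / 0.28 = 667.906 sabins.
Shortfall: 667.906 − 355.141 = 312.8 sabins.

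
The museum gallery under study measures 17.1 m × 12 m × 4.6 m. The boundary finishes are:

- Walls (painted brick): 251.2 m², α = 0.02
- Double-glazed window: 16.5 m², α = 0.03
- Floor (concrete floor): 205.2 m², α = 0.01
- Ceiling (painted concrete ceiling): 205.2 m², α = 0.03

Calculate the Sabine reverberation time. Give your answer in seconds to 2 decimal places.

11.07 s

Summing Sᵢαᵢ: 5.024 + 0.495 + 2.052 + 6.156 → A = 13.727 sabins.
V = 17.1·12·4.6 = 943.92 m³.
Sabine: RT60 = 0.161 × 943.92 / 13.727 = 11.07 s.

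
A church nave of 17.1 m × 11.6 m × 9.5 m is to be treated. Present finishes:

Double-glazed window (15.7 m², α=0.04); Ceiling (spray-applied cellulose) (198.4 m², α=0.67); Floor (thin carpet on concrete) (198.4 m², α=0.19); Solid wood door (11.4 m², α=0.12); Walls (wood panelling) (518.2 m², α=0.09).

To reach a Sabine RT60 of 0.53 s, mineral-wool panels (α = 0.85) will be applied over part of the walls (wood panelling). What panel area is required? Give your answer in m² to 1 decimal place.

Equivalent absorption area: A₁ = 15.7·0.04 + 198.4·0.67 + 198.4·0.19 + 11.4·0.12 + 518.2·0.09 = 219.258 m².
V = 1884.42 m³. Target absorption A₂ = 0.161 × 1884.42 / 0.53 = 572.437 sabins.
Absorption to add: 572.437 − 219.258 = 353.179 sabins.
Net gain per m²: Δα = 0.85 − 0.09 = 0.76.
Panel area = 353.179 / 0.76 = 464.7 m².

464.7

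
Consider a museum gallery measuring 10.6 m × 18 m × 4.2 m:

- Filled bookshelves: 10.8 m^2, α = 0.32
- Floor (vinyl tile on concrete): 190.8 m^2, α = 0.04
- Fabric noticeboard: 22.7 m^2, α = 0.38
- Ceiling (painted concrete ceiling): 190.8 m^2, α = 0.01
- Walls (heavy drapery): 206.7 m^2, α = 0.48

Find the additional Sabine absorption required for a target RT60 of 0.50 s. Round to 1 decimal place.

Summing Sᵢαᵢ: 3.456 + 7.632 + 8.626 + 1.908 + 99.216 → A₁ = 120.838 sabins.
V = 801.36 m³. Required absorption A₂ = 0.161 × 801.36 / 0.50 = 258.038 sabins.
ΔA = A₂ − A₁ = 258.038 − 120.838 = 137.2 sabins.

137.2 sabins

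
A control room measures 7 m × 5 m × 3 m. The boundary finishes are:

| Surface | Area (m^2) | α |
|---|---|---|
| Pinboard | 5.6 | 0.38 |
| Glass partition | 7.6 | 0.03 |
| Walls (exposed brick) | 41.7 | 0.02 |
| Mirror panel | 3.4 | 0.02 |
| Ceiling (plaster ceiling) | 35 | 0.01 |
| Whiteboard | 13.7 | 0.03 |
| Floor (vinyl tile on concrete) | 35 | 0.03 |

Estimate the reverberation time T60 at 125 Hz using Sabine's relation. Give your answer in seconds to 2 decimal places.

Total absorption A = 5.6×0.38 + 7.6×0.03 + 41.7×0.02 + 3.4×0.02 + 35×0.01 + 13.7×0.03 + 35×0.03
  = 2.128 + 0.228 + 0.834 + 0.068 + 0.350 + 0.411 + 1.050 = 5.069 m^2 sabins.
Room volume: 105 m³.
Sabine: RT60 = 0.161 × 105 / 5.069 = 3.33 s.

3.33 s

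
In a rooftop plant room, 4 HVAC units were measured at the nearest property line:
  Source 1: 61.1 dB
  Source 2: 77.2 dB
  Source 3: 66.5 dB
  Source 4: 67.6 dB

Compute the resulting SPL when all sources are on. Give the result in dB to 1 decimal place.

Converting to relative power and adding: 10^(61.1/10) + 10^(77.2/10) + 10^(66.5/10) + 10^(67.6/10) = 6.399e+07.
L_total = 10·log₁₀(6.399e+07) = 78.1 dB.

78.1 dB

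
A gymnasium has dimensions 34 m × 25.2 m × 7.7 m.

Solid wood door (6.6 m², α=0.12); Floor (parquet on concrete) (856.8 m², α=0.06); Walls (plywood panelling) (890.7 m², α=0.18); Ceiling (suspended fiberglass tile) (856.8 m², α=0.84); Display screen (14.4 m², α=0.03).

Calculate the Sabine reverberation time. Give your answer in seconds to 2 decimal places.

1.14 seconds

Summing Sᵢαᵢ: 0.792 + 51.408 + 160.326 + 719.712 + 0.432 → A = 932.670 sabins.
Volume V = 34 × 25.2 × 7.7 = 6597.36 m³.
T = 0.161 V/A = 0.161·6597.36/932.670 = 1.14 s.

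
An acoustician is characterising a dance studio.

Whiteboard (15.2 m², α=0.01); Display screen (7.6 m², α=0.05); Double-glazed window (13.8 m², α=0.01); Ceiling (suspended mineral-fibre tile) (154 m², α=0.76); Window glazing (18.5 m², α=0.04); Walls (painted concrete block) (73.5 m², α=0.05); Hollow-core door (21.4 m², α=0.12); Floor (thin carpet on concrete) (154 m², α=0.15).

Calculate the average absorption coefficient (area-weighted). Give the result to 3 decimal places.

0.323

Total surface area S = 458.0 m².
Σ(Sᵢαᵢ) = 15.2×0.01 + 7.6×0.05 + 13.8×0.01 + 154×0.76 + 18.5×0.04 + 73.5×0.05 + 21.4×0.12 + 154×0.15 = 147.793.
ᾱ = A/S = 0.323.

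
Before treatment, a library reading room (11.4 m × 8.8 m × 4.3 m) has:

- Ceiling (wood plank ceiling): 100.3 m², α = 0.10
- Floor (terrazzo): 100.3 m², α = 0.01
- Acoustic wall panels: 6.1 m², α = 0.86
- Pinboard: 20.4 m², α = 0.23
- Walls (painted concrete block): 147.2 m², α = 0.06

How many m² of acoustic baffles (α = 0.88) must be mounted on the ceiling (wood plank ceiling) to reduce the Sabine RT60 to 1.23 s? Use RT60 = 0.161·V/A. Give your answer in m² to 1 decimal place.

Equivalent absorption area: A₁ = 100.3·0.10 + 100.3·0.01 + 6.1·0.86 + 20.4·0.23 + 147.2·0.06 = 29.803 m².
Required A₂ = 0.161·431.376/1.23 = 56.465 sabins.
ΔA needed = 56.465 − 29.803 = 26.662 sabins.
Net gain per m²: Δα = 0.88 − 0.10 = 0.78.
Panel area = 26.662 / 0.78 = 34.2 m².

34.2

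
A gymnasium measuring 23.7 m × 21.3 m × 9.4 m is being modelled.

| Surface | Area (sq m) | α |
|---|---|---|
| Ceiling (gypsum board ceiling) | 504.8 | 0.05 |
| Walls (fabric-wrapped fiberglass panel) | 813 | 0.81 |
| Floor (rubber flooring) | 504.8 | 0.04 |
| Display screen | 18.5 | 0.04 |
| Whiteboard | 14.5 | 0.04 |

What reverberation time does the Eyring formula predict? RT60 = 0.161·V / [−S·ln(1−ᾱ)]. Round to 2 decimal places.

0.86 sec

Total surface area S = 504.8 + 813 + 504.8 + 18.5 + 14.5 = 1855.6 sq m.
Absorption A = 504.8×0.05 + 813×0.81 + 504.8×0.04 + 18.5×0.04 + 14.5×0.04 = 705.282 sabins.
ᾱ = 705.282 / 1855.6 = 0.3801.
Eyring denominator: −S ln(1−ᾱ) = 887.343.
V = 23.7 × 21.3 × 9.4 = 4745.214 m³.
T = 0.161·V/[−S·ln(1−ᾱ)] = 0.161·4745.214/887.343 = 0.86 s.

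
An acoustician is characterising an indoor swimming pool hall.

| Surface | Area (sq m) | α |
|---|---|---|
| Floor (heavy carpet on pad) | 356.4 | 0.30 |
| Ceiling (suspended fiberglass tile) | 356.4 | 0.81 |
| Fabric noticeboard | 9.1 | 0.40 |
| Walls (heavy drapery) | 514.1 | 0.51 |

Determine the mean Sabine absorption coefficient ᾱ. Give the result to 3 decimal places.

S = Σ Sᵢ = 356.4 + 356.4 + 9.1 + 514.1 = 1236.0 sq m.
Weighted sum Σ Sα = 661.435.
ᾱ = 661.435 / 1236.0 = 0.535.

0.535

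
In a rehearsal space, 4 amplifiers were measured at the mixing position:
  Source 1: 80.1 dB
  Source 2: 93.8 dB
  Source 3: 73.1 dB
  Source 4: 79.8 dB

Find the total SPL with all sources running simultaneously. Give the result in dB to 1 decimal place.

Σ 10^(Lᵢ/10) = 2.617e+09.
L_total = 10·log₁₀(2.617e+09) = 94.2 dB.

94.2 dB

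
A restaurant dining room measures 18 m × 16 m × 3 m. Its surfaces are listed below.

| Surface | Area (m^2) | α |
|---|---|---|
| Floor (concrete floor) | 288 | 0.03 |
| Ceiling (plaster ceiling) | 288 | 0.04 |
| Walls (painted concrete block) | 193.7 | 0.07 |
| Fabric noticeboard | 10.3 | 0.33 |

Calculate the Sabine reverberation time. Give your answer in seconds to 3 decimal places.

3.748 seconds

Summing Sᵢαᵢ: 8.640 + 11.520 + 13.559 + 3.399 → A = 37.118 sabins.
Room volume: 864 m³.
Sabine: RT60 = 0.161 × 864 / 37.118 = 3.748 s.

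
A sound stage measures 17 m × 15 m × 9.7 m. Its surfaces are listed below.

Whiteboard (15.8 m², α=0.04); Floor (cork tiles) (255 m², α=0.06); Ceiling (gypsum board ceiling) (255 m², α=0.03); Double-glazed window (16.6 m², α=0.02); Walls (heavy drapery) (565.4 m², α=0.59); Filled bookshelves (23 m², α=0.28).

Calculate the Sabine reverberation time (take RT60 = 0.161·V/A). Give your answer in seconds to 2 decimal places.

A = Σ Sᵢαᵢ = 15.8*0.04 + 255*0.06 + 255*0.03 + 16.6*0.02 + 565.4*0.59 + 23*0.28 = 363.940 sabins.
Volume V = 17 × 15 × 9.7 = 2473.5 m³.
T = 0.161 V/A = 0.161·2473.5/363.940 = 1.09 s.

1.09 s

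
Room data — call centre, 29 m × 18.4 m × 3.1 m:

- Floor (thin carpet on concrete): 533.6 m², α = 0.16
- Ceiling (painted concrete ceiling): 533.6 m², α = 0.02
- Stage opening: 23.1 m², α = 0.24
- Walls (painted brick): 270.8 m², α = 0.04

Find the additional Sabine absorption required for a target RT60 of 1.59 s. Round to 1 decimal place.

55.1 sabins

Total absorption A₁ = 533.6*0.16 + 533.6*0.02 + 23.1*0.24 + 270.8*0.04
  = 85.376 + 10.672 + 5.544 + 10.832 = 112.424 m² sabins.
V = 1654.16 m³. Required absorption A₂ = 0.161 × 1654.16 / 1.59 = 167.497 sabins.
Shortfall: 167.497 − 112.424 = 55.1 sabins.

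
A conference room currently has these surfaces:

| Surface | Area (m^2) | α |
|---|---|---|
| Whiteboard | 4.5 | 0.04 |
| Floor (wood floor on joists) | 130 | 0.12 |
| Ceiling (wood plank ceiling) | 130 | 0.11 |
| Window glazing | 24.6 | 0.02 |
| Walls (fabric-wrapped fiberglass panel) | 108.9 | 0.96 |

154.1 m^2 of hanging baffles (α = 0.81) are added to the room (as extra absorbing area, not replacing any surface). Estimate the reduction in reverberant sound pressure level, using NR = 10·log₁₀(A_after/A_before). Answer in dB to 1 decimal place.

Equivalent absorption area: A_before = 4.5*0.04 + 130*0.12 + 130*0.11 + 24.6*0.02 + 108.9*0.96 = 135.116 m^2.
Added absorption = 154.1 × 0.81 = 124.821 sabins.
A_after = 135.116 + 124.821 = 259.937 sabins.
Reduction = 10 log₁₀(A_after/A_before) = 10 log₁₀(1.9238) = 2.8 dB.

2.8 dB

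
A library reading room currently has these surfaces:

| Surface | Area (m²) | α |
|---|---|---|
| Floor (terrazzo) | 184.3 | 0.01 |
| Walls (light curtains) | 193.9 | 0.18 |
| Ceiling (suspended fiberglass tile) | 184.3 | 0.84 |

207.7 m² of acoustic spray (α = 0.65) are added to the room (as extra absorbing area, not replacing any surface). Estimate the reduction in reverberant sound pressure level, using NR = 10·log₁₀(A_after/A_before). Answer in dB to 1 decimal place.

2.3 dB

A_before = Σ Sᵢαᵢ = 184.3·0.01 + 193.9·0.18 + 184.3·0.84 = 191.557 sabins.
Treatment contributes 207.7·0.65 = 135.005 sabins.
A_after = 191.557 + 135.005 = 326.562 sabins.
NR = 10·log₁₀(326.562/191.557) = 2.3 dB.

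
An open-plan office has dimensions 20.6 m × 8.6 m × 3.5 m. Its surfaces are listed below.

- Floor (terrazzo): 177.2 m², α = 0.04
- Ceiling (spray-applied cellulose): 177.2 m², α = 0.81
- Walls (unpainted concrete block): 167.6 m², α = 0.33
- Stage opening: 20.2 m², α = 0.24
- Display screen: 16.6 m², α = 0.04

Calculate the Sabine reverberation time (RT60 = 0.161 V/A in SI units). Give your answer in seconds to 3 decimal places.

Summing Sᵢαᵢ: 7.088 + 143.532 + 55.308 + 4.848 + 0.664 → A = 211.440 sabins.
Room volume: 620.06 m³.
Sabine: RT60 = 0.161 × 620.06 / 211.440 = 0.472 s.

0.472 s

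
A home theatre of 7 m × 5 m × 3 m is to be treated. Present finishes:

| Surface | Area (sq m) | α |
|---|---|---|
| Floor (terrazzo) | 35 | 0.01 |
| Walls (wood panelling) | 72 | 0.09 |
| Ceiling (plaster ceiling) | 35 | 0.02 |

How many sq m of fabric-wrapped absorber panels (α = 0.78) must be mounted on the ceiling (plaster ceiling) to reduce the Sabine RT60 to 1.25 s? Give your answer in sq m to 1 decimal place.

Summing Sᵢαᵢ: 0.350 + 6.480 + 0.700 → A₁ = 7.530 sabins.
Required A₂ = 0.161·105/1.25 = 13.524 sabins.
ΔA needed = 13.524 − 7.530 = 5.994 sabins.
Each sq m of panel replacing the ceiling (plaster ceiling) adds (0.78 − 0.02) = 0.76 sabins.
Panel area = 5.994 / 0.76 = 7.9 sq m.

7.9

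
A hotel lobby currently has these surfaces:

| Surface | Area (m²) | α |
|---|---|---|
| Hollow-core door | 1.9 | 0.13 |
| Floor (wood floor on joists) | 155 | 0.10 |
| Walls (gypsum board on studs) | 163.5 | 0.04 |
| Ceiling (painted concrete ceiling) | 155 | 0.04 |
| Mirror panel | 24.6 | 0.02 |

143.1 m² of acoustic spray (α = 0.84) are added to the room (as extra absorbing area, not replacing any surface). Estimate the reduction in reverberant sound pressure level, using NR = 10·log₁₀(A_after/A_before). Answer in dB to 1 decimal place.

Total absorption A_before = 1.9·0.13 + 155·0.10 + 163.5·0.04 + 155·0.04 + 24.6·0.02
  = 0.247 + 15.500 + 6.540 + 6.200 + 0.492 = 28.979 m² sabins.
Treatment contributes 143.1·0.84 = 120.204 sabins.
New total A_after = 149.183 sabins.
NR = 10·log₁₀(149.183/28.979) = 7.1 dB.

7.1 dB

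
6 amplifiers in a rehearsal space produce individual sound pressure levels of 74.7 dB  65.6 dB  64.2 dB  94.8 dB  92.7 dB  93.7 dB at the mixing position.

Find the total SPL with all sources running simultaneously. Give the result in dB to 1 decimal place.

Σ 10^(Lᵢ/10) = 7.262e+09.
Back to dB: 10·log₁₀ Σ = 98.6 dB.

98.6 dB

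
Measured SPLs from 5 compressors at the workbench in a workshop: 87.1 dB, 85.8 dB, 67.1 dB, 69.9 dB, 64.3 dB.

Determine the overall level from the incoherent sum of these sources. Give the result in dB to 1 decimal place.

89.6 dB

Σ 10^(Lᵢ/10) = 9.106e+08.
L_total = 10·log₁₀(9.106e+08) = 89.6 dB.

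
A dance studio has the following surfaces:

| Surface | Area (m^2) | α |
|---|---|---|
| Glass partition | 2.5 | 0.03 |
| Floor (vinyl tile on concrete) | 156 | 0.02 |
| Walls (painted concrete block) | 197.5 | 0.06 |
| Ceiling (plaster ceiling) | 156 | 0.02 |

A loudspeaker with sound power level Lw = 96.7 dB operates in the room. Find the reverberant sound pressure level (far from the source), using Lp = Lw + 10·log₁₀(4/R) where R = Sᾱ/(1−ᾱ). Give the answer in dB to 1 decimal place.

Σ(Sᵢαᵢ) = 2.5·0.03 + 156·0.02 + 197.5·0.06 + 156·0.02 = 18.165; total area S = 512.0 m^2.
ᾱ = 18.165/512.0 = 0.0355; R = Sᾱ/(1−ᾱ) = 18.165/(1−0.0355) = 18.834 m^2.
Lp = 96.7 + 10·log₁₀(4/18.834) = 96.7 + (-6.73) = 90.0 dB.

90.0 dB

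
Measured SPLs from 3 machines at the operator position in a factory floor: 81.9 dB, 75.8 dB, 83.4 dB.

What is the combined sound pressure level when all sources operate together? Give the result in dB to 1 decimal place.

86.1 dB

Σ 10^(Lᵢ/10) = 4.117e+08.
L_total = 10·log₁₀(4.117e+08) = 86.1 dB.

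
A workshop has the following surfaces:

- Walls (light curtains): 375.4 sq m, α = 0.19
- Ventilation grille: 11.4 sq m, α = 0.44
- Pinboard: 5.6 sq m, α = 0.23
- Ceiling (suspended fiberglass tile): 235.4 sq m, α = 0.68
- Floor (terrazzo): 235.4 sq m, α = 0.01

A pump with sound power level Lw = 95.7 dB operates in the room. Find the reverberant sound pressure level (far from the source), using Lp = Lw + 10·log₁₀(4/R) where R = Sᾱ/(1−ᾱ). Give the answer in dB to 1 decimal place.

Σ(Sᵢαᵢ) = 375.4·0.19 + 11.4·0.44 + 5.6·0.23 + 235.4·0.68 + 235.4·0.01 = 240.056; total area S = 863.2 sq m.
ᾱ = 240.056/863.2 = 0.2781; R = Sᾱ/(1−ᾱ) = 240.056/(1−0.2781) = 332.534 sq m.
Lp = Lw + 10 log₁₀(4/R) = 95.7 -19.20 = 76.5 dB.

76.5 dB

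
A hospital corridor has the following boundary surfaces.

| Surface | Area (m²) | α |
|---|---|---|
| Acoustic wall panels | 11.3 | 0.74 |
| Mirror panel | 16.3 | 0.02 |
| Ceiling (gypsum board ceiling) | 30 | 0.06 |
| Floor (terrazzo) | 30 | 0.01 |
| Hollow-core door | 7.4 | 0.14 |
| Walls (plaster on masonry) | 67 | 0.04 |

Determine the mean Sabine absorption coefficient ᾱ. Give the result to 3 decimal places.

0.090

Total surface area S = 162.0 m².
Weighted sum Σ Sα = 14.504.
ᾱ = 14.504 / 162.0 = 0.090.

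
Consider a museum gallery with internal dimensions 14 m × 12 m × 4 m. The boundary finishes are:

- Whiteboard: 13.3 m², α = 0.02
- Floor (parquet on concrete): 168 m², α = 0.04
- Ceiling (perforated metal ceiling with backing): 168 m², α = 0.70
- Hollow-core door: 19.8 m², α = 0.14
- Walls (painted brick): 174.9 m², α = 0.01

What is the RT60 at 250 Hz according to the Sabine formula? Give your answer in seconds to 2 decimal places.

0.84 s

A = Σ Sᵢαᵢ = 13.3·0.02 + 168·0.04 + 168·0.70 + 19.8·0.14 + 174.9·0.01 = 129.107 sabins.
Room volume: 672 m³.
Sabine: RT60 = 0.161 × 672 / 129.107 = 0.84 s.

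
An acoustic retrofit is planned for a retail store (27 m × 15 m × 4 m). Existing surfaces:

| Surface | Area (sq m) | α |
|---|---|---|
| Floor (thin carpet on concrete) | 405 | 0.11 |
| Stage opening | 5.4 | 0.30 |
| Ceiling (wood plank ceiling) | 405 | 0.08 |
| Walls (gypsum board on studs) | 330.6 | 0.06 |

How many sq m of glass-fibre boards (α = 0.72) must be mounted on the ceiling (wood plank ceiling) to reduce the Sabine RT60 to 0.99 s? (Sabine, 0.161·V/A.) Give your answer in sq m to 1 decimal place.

A₁ = Σ Sᵢαᵢ = 405×0.11 + 5.4×0.30 + 405×0.08 + 330.6×0.06 = 98.406 sabins.
V = 1620 m³. Target absorption A₂ = 0.161 × 1620 / 0.99 = 263.455 sabins.
ΔA needed = 263.455 − 98.406 = 165.049 sabins.
Each sq m of panel replacing the ceiling (wood plank ceiling) adds (0.72 − 0.08) = 0.64 sabins.
Panel area = 165.049 / 0.64 = 257.9 sq m.

257.9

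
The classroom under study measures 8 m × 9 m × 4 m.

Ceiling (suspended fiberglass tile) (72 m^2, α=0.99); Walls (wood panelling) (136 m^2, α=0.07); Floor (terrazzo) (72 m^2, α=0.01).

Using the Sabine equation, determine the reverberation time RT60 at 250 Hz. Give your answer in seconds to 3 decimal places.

0.569 seconds

Total absorption A = 72*0.99 + 136*0.07 + 72*0.01
  = 71.280 + 9.520 + 0.720 = 81.520 m^2 sabins.
Room volume: 288 m³.
RT60 = 0.161 · V / A = 0.161 × 288 / 81.520 = 0.569 s.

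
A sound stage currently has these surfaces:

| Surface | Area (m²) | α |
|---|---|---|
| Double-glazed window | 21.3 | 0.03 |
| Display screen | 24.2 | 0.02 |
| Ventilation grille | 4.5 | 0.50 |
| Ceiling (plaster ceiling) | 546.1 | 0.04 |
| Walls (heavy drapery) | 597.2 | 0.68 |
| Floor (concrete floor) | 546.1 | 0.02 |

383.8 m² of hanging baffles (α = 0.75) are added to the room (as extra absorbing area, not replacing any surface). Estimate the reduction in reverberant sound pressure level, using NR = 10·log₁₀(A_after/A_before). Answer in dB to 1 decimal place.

2.2 dB

A_before = Σ Sᵢαᵢ = 21.3·0.03 + 24.2·0.02 + 4.5·0.50 + 546.1·0.04 + 597.2·0.68 + 546.1·0.02 = 442.235 sabins.
Treatment contributes 383.8·0.75 = 287.850 sabins.
A_after = 442.235 + 287.850 = 730.085 sabins.
NR = 10·log₁₀(730.085/442.235) = 2.2 dB.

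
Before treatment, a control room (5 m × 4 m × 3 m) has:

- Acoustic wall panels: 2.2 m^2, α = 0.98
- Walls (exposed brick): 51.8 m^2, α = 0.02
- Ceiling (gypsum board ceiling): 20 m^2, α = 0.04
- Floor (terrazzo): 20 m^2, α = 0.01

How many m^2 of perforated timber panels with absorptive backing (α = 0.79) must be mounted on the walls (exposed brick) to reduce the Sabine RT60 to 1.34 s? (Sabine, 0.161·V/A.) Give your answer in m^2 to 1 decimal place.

A₁ = Σ Sᵢαᵢ = 2.2·0.98 + 51.8·0.02 + 20·0.04 + 20·0.01 = 4.192 sabins.
Required A₂ = 0.161·60/1.34 = 7.209 sabins.
ΔA needed = 7.209 − 4.192 = 3.017 sabins.
Net gain per m^2: Δα = 0.79 − 0.02 = 0.77.
Area = ΔA/Δα = 3.017/0.77 = 3.9 m^2.

3.9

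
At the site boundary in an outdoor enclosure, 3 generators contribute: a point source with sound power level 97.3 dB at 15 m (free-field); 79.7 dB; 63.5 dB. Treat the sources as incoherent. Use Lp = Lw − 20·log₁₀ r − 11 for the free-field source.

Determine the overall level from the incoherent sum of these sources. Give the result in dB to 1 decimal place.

Source at 15 m: Lp = 97.3 − 20·log₁₀(15) − 11 = 62.8 dB.
Sum in the linear (power) domain: Σ 10^(Lᵢ/10) = 10^(62.8/10) + 10^(79.7/10) + 10^(63.5/10) = 9.747e+07.
L_total = 10·log₁₀(9.747e+07) = 79.9 dB.

79.9 dB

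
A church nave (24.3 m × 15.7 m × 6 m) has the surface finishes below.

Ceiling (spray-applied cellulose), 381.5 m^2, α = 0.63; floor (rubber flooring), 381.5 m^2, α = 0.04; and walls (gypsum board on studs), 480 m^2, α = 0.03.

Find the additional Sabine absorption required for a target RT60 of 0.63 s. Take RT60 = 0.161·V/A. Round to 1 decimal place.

315.0 sabins

A₁ = Σ Sᵢαᵢ = 381.5×0.63 + 381.5×0.04 + 480×0.03 = 270.005 sabins.
V = 2289.06 m³. Required absorption A₂ = 0.161 × 2289.06 / 0.63 = 584.982 sabins.
Additional absorption ΔA = 584.982 − 270.005 = 315.0 sabins.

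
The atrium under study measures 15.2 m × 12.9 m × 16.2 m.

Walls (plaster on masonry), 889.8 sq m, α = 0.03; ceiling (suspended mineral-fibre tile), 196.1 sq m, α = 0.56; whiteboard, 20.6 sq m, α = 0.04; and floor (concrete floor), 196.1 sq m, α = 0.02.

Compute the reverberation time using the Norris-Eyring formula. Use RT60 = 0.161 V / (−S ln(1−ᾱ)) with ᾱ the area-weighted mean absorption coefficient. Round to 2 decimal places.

S = Σ Sᵢ = 1302.6 sq m.
Absorption A = 889.8×0.03 + 196.1×0.56 + 20.6×0.04 + 196.1×0.02 = 141.256 sabins.
ᾱ = 141.256 / 1302.6 = 0.1084.
−S·ln(1−ᾱ) = −1302.6 × ln(1 − 0.1084) = 149.457.
V = 15.2 × 12.9 × 16.2 = 3176.496 m³.
T = 0.161·V/[−S·ln(1−ᾱ)] = 0.161·3176.496/149.457 = 3.42 s.

3.42 sec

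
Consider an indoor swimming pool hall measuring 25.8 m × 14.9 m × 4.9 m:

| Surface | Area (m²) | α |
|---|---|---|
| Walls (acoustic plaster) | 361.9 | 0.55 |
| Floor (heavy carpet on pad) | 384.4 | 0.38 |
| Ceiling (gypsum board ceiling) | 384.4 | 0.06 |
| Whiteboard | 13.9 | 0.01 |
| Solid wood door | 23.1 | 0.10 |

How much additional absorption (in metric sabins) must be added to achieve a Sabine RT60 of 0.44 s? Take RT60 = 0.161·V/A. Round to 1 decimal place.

318.6 sabins

A₁ = Σ Sᵢαᵢ = 361.9·0.55 + 384.4·0.38 + 384.4·0.06 + 13.9·0.01 + 23.1·0.10 = 370.630 sabins.
V = 1883.658 m³. Required absorption A₂ = 0.161 × 1883.658 / 0.44 = 689.248 sabins.
Shortfall: 689.248 − 370.630 = 318.6 sabins.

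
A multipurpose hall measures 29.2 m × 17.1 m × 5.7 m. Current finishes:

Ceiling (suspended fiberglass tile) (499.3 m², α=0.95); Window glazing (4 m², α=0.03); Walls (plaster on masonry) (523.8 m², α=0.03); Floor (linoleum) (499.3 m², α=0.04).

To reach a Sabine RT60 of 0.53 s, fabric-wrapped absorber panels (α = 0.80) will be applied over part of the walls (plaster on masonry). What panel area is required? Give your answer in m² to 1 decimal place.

460.3

Total absorption A₁ = 499.3*0.95 + 4*0.03 + 523.8*0.03 + 499.3*0.04
  = 474.335 + 0.120 + 15.714 + 19.972 = 510.141 m² sabins.
Required A₂ = 0.161·2846.124/0.53 = 864.577 sabins.
Absorption to add: 864.577 − 510.141 = 354.436 sabins.
Net gain per m²: Δα = 0.80 − 0.03 = 0.77.
Panel area = 354.436 / 0.77 = 460.3 m².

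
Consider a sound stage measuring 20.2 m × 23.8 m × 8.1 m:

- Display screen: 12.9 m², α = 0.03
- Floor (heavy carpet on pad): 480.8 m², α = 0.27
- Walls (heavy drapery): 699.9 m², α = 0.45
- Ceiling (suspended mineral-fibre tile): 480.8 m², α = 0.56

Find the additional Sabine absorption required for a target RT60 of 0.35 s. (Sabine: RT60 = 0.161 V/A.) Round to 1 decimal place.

1076.9 sabins

Summing Sᵢαᵢ: 0.387 + 129.816 + 314.955 + 269.248 → A₁ = 714.406 sabins.
V = 3894.156 m³. Required absorption A₂ = 0.161 × 3894.156 / 0.35 = 1791.312 sabins.
Additional absorption ΔA = 1791.312 − 714.406 = 1076.9 sabins.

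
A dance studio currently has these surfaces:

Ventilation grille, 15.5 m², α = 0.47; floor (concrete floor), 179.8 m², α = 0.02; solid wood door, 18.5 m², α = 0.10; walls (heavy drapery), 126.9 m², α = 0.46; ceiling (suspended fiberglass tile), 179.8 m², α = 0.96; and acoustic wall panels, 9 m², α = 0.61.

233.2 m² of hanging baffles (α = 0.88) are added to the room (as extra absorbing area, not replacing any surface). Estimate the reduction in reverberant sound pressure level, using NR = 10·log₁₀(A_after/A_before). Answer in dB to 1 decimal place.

Equivalent absorption area: A_before = 15.5*0.47 + 179.8*0.02 + 18.5*0.10 + 126.9*0.46 + 179.8*0.96 + 9*0.61 = 249.203 m².
Added absorption = 233.2 × 0.88 = 205.216 sabins.
New total A_after = 454.419 sabins.
NR = 10·log₁₀(454.419/249.203) = 2.6 dB.

2.6 dB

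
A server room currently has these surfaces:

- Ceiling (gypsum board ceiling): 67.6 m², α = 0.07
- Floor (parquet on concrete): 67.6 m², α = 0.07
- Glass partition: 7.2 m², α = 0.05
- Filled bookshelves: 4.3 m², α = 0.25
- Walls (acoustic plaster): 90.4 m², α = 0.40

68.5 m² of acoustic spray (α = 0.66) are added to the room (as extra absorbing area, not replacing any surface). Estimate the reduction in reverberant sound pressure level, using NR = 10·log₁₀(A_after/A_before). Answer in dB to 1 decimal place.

2.9 dB

Total absorption A_before = 67.6×0.07 + 67.6×0.07 + 7.2×0.05 + 4.3×0.25 + 90.4×0.40
  = 4.732 + 4.732 + 0.360 + 1.075 + 36.160 = 47.059 m² sabins.
Added absorption = 68.5 × 0.66 = 45.210 sabins.
A_after = 47.059 + 45.210 = 92.269 sabins.
NR = 10·log₁₀(92.269/47.059) = 2.9 dB.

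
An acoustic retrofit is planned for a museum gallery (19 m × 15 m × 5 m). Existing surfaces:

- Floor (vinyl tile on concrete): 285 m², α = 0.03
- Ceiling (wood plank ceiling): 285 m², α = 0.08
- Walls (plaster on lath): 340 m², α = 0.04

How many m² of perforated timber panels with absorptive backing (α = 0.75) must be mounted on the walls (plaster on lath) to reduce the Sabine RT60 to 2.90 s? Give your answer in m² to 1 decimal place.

48.1

A₁ = Σ Sᵢαᵢ = 285·0.03 + 285·0.08 + 340·0.04 = 44.950 sabins.
Required A₂ = 0.161·1425/2.90 = 79.112 sabins.
ΔA needed = 79.112 − 44.950 = 34.162 sabins.
Net gain per m²: Δα = 0.75 − 0.04 = 0.71.
Area = ΔA/Δα = 34.162/0.71 = 48.1 m².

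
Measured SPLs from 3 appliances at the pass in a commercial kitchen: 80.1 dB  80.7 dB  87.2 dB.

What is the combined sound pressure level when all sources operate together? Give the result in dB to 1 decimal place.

Converting to relative power and adding: 10^(80.1/10) + 10^(80.7/10) + 10^(87.2/10) = 7.446e+08.
Combined level = 10 log₁₀(7.446e+08) = 88.7 dB.

88.7 dB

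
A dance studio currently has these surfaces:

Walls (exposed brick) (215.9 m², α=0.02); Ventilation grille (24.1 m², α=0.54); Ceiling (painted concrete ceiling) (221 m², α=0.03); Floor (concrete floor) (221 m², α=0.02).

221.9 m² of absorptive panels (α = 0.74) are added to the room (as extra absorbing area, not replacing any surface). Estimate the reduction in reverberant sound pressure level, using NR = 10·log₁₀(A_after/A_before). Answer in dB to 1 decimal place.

Summing Sᵢαᵢ: 4.318 + 13.014 + 6.630 + 4.420 → A_before = 28.382 sabins.
Treatment contributes 221.9·0.74 = 164.206 sabins.
A_after = 28.382 + 164.206 = 192.588 sabins.
Reduction = 10 log₁₀(A_after/A_before) = 10 log₁₀(6.7856) = 8.3 dB.

8.3 dB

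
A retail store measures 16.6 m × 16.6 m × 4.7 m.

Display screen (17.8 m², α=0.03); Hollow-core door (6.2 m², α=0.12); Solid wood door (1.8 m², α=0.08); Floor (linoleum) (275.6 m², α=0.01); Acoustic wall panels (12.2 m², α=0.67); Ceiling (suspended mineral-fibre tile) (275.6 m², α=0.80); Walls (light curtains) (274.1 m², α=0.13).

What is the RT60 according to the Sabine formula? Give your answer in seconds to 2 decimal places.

Total absorption A = 17.8·0.03 + 6.2·0.12 + 1.8·0.08 + 275.6·0.01 + 12.2·0.67 + 275.6·0.80 + 274.1·0.13
  = 0.534 + 0.744 + 0.144 + 2.756 + 8.174 + 220.480 + 35.633 = 268.465 m² sabins.
V = 16.6·16.6·4.7 = 1295.132 m³.
T = 0.161 V/A = 0.161·1295.132/268.465 = 0.78 s.

0.78 s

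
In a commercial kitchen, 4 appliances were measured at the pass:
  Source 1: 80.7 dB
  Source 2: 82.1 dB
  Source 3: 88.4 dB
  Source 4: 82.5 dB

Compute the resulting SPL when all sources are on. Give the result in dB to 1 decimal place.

Sum in the linear (power) domain: Σ 10^(Lᵢ/10) = 10^(80.7/10) + 10^(82.1/10) + 10^(88.4/10) + 10^(82.5/10) = 1.149e+09.
Combined level = 10 log₁₀(1.149e+09) = 90.6 dB.

90.6 dB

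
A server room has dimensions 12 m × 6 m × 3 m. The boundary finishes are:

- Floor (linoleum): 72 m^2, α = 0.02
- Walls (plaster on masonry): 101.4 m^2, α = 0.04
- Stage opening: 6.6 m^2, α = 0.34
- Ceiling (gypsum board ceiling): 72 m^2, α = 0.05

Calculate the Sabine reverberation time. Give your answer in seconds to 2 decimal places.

Equivalent absorption area: A = 72*0.02 + 101.4*0.04 + 6.6*0.34 + 72*0.05 = 11.340 m^2.
V = 12·6·3 = 216 m³.
T = 0.161 V/A = 0.161·216/11.340 = 3.07 s.

3.07 s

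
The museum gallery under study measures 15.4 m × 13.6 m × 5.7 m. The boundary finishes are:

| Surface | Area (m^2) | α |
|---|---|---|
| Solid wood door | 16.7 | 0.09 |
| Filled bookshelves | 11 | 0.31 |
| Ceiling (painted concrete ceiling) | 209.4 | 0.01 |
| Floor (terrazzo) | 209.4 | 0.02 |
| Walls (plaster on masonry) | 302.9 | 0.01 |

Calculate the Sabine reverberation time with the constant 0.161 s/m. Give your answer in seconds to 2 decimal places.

13.51 s

Total absorption A = 16.7·0.09 + 11·0.31 + 209.4·0.01 + 209.4·0.02 + 302.9·0.01
  = 1.503 + 3.410 + 2.094 + 4.188 + 3.029 = 14.224 m^2 sabins.
Volume V = 15.4 × 13.6 × 5.7 = 1193.808 m³.
T = 0.161 V/A = 0.161·1193.808/14.224 = 13.51 s.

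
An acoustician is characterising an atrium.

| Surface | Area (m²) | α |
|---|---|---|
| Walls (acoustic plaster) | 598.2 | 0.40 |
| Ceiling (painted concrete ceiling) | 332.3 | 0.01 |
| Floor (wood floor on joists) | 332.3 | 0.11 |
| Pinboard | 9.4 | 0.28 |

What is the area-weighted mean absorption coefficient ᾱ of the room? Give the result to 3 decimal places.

0.221

Total surface area S = 1272.2 m².
Weighted sum Σ Sα = 281.788.
ᾱ = A/S = 0.221.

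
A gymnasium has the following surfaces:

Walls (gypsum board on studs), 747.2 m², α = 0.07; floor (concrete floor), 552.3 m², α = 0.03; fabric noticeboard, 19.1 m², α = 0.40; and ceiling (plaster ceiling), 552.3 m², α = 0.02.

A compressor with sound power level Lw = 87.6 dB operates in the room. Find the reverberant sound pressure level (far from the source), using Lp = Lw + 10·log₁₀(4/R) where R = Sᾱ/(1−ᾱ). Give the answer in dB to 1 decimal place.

74.0 dB

A = 87.559 sabins; S = 1870.9 m².
ᾱ = 87.559/1870.9 = 0.0468; R = Sᾱ/(1−ᾱ) = 87.559/(1−0.0468) = 91.858 m².
Lp = 87.6 + 10·log₁₀(4/91.858) = 87.6 + (-13.61) = 74.0 dB.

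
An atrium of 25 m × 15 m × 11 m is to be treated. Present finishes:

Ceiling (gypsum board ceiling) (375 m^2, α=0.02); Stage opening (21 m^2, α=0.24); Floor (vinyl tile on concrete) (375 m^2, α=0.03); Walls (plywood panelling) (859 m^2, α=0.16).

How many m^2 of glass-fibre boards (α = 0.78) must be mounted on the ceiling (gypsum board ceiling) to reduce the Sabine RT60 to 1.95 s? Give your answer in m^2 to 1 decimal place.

236.0

A₁ = Σ Sᵢαᵢ = 375*0.02 + 21*0.24 + 375*0.03 + 859*0.16 = 161.230 sabins.
V = 4125 m³. Target absorption A₂ = 0.161 × 4125 / 1.95 = 340.577 sabins.
ΔA needed = 340.577 − 161.230 = 179.347 sabins.
Net gain per m^2: Δα = 0.78 − 0.02 = 0.76.
Area = ΔA/Δα = 179.347/0.76 = 236.0 m^2.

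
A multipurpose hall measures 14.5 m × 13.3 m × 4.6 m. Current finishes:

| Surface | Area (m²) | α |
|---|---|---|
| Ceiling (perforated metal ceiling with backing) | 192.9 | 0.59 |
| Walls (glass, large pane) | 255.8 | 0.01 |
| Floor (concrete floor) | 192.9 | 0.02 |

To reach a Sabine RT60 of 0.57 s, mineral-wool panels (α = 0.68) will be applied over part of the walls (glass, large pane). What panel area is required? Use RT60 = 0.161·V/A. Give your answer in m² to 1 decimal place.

194.5

Summing Sᵢαᵢ: 113.811 + 2.558 + 3.858 → A₁ = 120.227 sabins.
V = 887.11 m³. Target absorption A₂ = 0.161 × 887.11 / 0.57 = 250.570 sabins.
Absorption to add: 250.570 − 120.227 = 130.343 sabins.
Net gain per m²: Δα = 0.68 − 0.01 = 0.67.
Panel area = 130.343 / 0.67 = 194.5 m².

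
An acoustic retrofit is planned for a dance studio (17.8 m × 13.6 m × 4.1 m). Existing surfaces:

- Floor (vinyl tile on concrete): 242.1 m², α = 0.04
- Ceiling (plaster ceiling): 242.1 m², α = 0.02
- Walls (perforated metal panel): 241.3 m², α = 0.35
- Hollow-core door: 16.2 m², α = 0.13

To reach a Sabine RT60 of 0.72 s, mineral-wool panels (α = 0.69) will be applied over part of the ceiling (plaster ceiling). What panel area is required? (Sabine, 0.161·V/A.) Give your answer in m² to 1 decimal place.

Equivalent absorption area: A₁ = 242.1×0.04 + 242.1×0.02 + 241.3×0.35 + 16.2×0.13 = 101.087 m².
V = 992.528 m³. Target absorption A₂ = 0.161 × 992.528 / 0.72 = 221.940 sabins.
Absorption to add: 221.940 − 101.087 = 120.853 sabins.
Net gain per m²: Δα = 0.69 − 0.02 = 0.67.
Area = ΔA/Δα = 120.853/0.67 = 180.4 m².

180.4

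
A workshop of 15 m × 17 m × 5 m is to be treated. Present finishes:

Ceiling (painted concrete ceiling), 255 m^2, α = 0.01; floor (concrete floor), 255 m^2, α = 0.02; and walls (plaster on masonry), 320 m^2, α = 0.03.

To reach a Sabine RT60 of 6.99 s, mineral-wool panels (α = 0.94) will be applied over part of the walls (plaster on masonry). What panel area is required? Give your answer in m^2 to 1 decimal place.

Summing Sᵢαᵢ: 2.550 + 5.100 + 9.600 → A₁ = 17.250 sabins.
Required A₂ = 0.161·1275/6.99 = 29.367 sabins.
Absorption to add: 29.367 − 17.250 = 12.117 sabins.
Net gain per m^2: Δα = 0.94 − 0.03 = 0.91.
Area = ΔA/Δα = 12.117/0.91 = 13.3 m^2.

13.3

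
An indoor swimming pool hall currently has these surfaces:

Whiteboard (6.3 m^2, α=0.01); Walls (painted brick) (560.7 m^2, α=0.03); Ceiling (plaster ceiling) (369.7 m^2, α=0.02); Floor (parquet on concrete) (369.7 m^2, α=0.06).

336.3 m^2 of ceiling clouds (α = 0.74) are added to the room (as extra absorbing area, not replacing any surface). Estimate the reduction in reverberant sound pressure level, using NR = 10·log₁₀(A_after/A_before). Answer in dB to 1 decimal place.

8.0 dB

Total absorption A_before = 6.3×0.01 + 560.7×0.03 + 369.7×0.02 + 369.7×0.06
  = 0.063 + 16.821 + 7.394 + 22.182 = 46.460 m^2 sabins.
Added absorption = 336.3 × 0.74 = 248.862 sabins.
A_after = 46.460 + 248.862 = 295.322 sabins.
Reduction = 10 log₁₀(A_after/A_before) = 10 log₁₀(6.3565) = 8.0 dB.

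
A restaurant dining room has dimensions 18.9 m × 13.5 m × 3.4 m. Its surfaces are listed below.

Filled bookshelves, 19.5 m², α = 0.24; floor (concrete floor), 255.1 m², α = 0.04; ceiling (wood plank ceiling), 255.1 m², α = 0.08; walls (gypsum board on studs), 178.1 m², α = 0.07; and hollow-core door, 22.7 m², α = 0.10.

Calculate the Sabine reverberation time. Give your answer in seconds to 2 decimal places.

2.79 sec

A = Σ Sᵢαᵢ = 19.5*0.24 + 255.1*0.04 + 255.1*0.08 + 178.1*0.07 + 22.7*0.10 = 50.029 sabins.
Room volume: 867.51 m³.
T = 0.161 V/A = 0.161·867.51/50.029 = 2.79 s.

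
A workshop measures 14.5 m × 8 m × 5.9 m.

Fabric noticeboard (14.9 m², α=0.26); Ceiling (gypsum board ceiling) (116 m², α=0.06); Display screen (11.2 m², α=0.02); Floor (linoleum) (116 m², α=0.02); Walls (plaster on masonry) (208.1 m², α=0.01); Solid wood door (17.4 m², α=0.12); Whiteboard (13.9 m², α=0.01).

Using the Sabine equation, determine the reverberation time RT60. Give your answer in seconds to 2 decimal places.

6.23 s

A = Σ Sᵢαᵢ = 14.9*0.26 + 116*0.06 + 11.2*0.02 + 116*0.02 + 208.1*0.01 + 17.4*0.12 + 13.9*0.01 = 17.686 sabins.
Room volume: 684.4 m³.
Sabine: RT60 = 0.161 × 684.4 / 17.686 = 6.23 s.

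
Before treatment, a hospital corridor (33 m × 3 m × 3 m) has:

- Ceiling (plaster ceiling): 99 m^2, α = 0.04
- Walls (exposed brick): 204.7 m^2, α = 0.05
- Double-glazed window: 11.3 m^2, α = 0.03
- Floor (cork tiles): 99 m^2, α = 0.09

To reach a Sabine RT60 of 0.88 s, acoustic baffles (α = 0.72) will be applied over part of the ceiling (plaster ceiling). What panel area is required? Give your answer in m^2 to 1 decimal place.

45.4

Total absorption A₁ = 99·0.04 + 204.7·0.05 + 11.3·0.03 + 99·0.09
  = 3.960 + 10.235 + 0.339 + 8.910 = 23.444 m^2 sabins.
Required A₂ = 0.161·297/0.88 = 54.337 sabins.
ΔA needed = 54.337 − 23.444 = 30.893 sabins.
Net gain per m^2: Δα = 0.72 − 0.04 = 0.68.
Area = ΔA/Δα = 30.893/0.68 = 45.4 m^2.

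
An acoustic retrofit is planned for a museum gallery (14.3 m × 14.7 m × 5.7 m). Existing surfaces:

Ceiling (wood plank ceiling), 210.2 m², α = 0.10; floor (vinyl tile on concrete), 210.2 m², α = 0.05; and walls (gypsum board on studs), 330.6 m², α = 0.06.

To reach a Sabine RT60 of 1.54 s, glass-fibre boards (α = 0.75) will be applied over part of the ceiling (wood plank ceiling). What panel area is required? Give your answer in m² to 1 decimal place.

Equivalent absorption area: A₁ = 210.2·0.10 + 210.2·0.05 + 330.6·0.06 = 51.366 m².
V = 1198.197 m³. Target absorption A₂ = 0.161 × 1198.197 / 1.54 = 125.266 sabins.
Absorption to add: 125.266 − 51.366 = 73.900 sabins.
Each m² of panel replacing the ceiling (wood plank ceiling) adds (0.75 − 0.10) = 0.65 sabins.
Area = ΔA/Δα = 73.900/0.65 = 113.7 m².

113.7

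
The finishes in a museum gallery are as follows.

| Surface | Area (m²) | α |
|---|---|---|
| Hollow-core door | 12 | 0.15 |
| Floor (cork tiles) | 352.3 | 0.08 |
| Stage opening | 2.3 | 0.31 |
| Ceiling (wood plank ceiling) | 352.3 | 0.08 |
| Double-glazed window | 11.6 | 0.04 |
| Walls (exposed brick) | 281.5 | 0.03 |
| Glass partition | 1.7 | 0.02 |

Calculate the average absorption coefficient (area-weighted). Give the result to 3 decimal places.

S = Σ Sᵢ = 12 + 352.3 + 2.3 + 352.3 + 11.6 + 281.5 + 1.7 = 1013.7 m².
A = 12·0.15 + 352.3·0.08 + 2.3·0.31 + 352.3·0.08 + 11.6·0.04 + 281.5·0.03 + 1.7·0.02 = 67.824 sabins.
ᾱ = A/S = 0.067.

0.067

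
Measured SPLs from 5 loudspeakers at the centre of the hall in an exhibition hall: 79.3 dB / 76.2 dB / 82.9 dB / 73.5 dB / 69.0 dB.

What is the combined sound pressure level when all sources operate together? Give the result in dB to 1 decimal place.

85.5 dB

Σ 10^(Lᵢ/10) = 3.521e+08.
L_total = 10·log₁₀(3.521e+08) = 85.5 dB.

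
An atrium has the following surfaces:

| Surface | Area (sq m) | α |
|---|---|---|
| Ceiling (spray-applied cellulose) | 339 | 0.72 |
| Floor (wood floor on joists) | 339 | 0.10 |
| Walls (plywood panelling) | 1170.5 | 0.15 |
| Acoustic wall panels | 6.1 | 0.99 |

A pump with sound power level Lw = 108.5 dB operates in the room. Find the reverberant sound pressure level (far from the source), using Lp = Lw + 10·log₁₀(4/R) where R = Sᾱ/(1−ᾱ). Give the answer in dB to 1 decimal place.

86.7 dB

A = 459.594 sabins; S = 1854.6 sq m.
ᾱ = 0.2478, so room constant R = A/(1−ᾱ) = 611.000 sq m.
Lp = Lw + 10 log₁₀(4/R) = 108.5 -21.84 = 86.7 dB.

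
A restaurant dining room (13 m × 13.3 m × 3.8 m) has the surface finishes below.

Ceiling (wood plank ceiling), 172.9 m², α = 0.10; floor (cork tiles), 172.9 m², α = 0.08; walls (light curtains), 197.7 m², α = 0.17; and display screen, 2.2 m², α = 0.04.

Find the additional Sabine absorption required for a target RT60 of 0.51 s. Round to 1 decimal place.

Total absorption A₁ = 172.9*0.10 + 172.9*0.08 + 197.7*0.17 + 2.2*0.04
  = 17.290 + 13.832 + 33.609 + 0.088 = 64.819 m² sabins.
Target A₂ = 0.161·657.02/0.51 = 207.412 sabins (V = 657.02 m³).
ΔA = A₂ − A₁ = 207.412 − 64.819 = 142.6 sabins.

142.6 sabins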